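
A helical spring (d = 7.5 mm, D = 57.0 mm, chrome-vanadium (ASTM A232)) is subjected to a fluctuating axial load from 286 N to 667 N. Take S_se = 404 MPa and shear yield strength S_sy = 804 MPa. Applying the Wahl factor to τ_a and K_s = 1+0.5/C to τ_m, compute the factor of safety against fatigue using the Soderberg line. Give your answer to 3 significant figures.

C = D/d = 57.0/7.5 = 7.6000; K_W = (4C−1)/(4C−4)+0.615/C = 1.1946; K_s = 1+0.5/C = 1.0658
F_a = (F_max−F_min)/2 = 190.5 N; F_m = (F_max+F_min)/2 = 476.5 N
τ_a = K_W·8F_aD/(πd³) = 1.1946 × 65.543 = 78.295 MPa
τ_m = K_s·8F_mD/(πd³) = 1.0658 × 163.94 = 174.73 MPa
Soderberg: 1/n_f = τ_a/S_se + τ_m/S_sy = 78.295/404 + 174.73/804 = 0.19380 + 0.21732 = 0.41112
n_f = 1/0.41112 = 2.432

2.43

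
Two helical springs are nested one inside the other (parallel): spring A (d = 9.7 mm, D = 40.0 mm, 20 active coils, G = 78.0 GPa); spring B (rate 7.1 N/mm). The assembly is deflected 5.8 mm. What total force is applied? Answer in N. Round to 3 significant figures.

k_A = Gd⁴/(8D³N_a) = (78.0×10³)(9.7⁴)/(8·40.0³·20) = 67.434 N/mm
Parallel: k_eq = 67.434 + 7.1 = 74.534 N/mm
F = k_eq·δ = 74.534·5.8 = 432.3 N

432 N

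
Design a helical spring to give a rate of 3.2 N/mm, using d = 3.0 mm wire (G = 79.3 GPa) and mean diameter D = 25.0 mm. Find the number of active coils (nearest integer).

16

N_a = Gd⁴/(8D³k) = (79.3×10³ × 3.0⁴)/(8 × 25.0³ × 3.2)
    = 6.4233e+06 / 400000 = 16.06 → 16 coils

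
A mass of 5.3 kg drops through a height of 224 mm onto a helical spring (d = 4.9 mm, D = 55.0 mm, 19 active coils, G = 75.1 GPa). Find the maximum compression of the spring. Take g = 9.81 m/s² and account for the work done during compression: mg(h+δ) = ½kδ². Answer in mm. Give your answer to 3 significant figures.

151 mm

k = Gd⁴/(8D³N_a) = (75.1×10³)(4.9⁴)/(8·55.0³·19) = 1.712 N/mm
W = mg = 5.3 × 9.81 = 51.993 N
½kδ² − Wδ − Wh = 0 → δ = (W + √(W² + 2kWh))/k
δ = (51.993 + √(2703.3 + 39876.4))/1.712 = (51.993 + 206.35)/1.712 = 150.9 mm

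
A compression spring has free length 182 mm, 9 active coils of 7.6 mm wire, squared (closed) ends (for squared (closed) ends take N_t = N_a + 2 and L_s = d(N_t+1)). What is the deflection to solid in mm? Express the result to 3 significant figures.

N_t = 11; L_s = 7.6·12 = 91.2 mm
δ_solid = L₀ − L_s = 182 − 91.2 = 90.8 mm

90.8 mm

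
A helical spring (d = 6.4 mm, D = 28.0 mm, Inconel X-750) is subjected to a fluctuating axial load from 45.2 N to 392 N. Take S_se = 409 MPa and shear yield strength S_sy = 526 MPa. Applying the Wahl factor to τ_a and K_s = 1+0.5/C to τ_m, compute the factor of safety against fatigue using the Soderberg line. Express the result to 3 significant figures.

3.53

C = D/d = 28.0/6.4 = 4.3750; K_W = (4C−1)/(4C−4)+0.615/C = 1.3628; K_s = 1+0.5/C = 1.1143
F_a = (F_max−F_min)/2 = 173.4 N; F_m = (F_max+F_min)/2 = 218.6 N
τ_a = K_W·8F_aD/(πd³) = 1.3628 × 47.164 = 64.274 MPa
τ_m = K_s·8F_mD/(πd³) = 1.1143 × 59.458 = 66.253 MPa
Soderberg: 1/n_f = τ_a/S_se + τ_m/S_sy = 64.274/409 + 66.253/526 = 0.15715 + 0.12596 = 0.28311
n_f = 1/0.28311 = 3.532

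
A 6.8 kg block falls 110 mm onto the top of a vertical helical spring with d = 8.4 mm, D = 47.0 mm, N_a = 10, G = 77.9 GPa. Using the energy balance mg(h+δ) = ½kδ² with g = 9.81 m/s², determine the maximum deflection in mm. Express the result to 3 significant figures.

19.2 mm

k = Gd⁴/(8D³N_a) = (77.9×10³)(8.4⁴)/(8·47.0³·10) = 46.695 N/mm
W = mg = 6.8 × 9.81 = 66.708 N
½kδ² − Wδ − Wh = 0 → δ = (W + √(W² + 2kWh))/k
δ = (66.708 + √(4450 + 685286))/46.695 = (66.708 + 830.5)/46.695 = 19.214 mm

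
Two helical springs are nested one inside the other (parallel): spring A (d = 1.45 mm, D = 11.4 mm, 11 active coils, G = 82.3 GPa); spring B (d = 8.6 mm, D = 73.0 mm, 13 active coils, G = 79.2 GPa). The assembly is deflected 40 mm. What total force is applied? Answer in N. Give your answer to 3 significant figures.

540 N

k_A = Gd⁴/(8D³N_a) = (82.3×10³)(1.45⁴)/(8·11.4³·11) = 2.7905 N/mm
k_B = Gd⁴/(8D³N_a) = (79.2×10³)(8.6⁴)/(8·73.0³·13) = 10.708 N/mm
Parallel: k_eq = 2.7905 + 10.708 = 13.499 N/mm
F = k_eq·δ = 13.499·40 = 539.95 N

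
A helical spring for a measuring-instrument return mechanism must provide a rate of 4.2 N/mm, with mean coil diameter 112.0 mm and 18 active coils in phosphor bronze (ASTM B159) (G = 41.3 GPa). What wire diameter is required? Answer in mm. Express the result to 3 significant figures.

12.0 mm

d = (8D³N_a·k / G)^(1/4) = (8·112.0³·18·4.2 / (41.3×10³))^0.25
  = (20574)^0.25 = 11.9765 mm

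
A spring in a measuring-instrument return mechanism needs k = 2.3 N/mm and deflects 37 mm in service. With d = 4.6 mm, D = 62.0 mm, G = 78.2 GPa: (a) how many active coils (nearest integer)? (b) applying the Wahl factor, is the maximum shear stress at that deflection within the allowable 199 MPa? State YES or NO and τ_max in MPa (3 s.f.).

(a) 8 coils; (b) YES, τ_max = 152 MPa

N_a = Gd⁴/(8D³k) = (78.2×10³)(4.6⁴)/(8·62.0³·2.3) = 7.984 → N_a = 8
Actual rate k = Gd⁴/(8D³·8) = 2.2955 N/mm
Working load F = kδ = 2.2955·37 = 84.935 N
C = 62.0/4.6 = 13.4783; K_W = (4C−1)/(4C−4)+0.615/C = 1.1057
τ_max = K_W·8FD/(πd³) = 1.1057·137.77 = 152.33 MPa
τ_max ≤ 199 MPa → acceptable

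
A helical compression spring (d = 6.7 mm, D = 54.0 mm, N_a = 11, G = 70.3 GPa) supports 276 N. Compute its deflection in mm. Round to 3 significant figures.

k = Gd⁴/(8D³N_a) = (70.3×10³)(6.7⁴)/(8·54.0³·11) = 10.223 N/mm
δ = F/k = 276 / 10.223 = 26.997 mm

27.0 mm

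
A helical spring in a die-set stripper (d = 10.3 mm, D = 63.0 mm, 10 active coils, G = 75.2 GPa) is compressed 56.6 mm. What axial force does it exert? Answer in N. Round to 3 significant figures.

2390 N

k = Gd⁴/(8D³N_a) = (75.2×10³)(10.3⁴)/(8·63.0³·10) = 42.311 N/mm
F = k·δ = 42.311 × 56.6 = 2394.8 N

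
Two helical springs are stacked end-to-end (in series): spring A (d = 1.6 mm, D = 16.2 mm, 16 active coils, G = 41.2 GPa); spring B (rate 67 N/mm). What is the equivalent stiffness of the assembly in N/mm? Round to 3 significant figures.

k_A = Gd⁴/(8D³N_a) = (41.2×10³)(1.6⁴)/(8·16.2³·16) = 0.49616 N/mm
Series: 1/k_eq = 1/0.49616 + 1/67 = 2.0304; k_eq = 0.49251 N/mm

0.493 N/mm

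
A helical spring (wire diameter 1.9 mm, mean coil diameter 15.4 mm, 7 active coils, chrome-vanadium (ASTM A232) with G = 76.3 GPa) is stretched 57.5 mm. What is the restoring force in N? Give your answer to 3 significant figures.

k = Gd⁴/(8D³N_a) = (76.3×10³)(1.9⁴)/(8·15.4³·7) = 4.8617 N/mm
F = k·δ = 4.8617 × 57.5 = 279.55 N

280 N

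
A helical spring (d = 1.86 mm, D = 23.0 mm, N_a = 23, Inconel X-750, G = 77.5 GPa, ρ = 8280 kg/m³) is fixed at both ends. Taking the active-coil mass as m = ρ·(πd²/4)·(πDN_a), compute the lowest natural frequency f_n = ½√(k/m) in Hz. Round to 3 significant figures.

52.6 Hz

k = Gd⁴/(8D³N_a) = (77.5×10³)(1.86⁴)/(8·23.0³·23) = 0.41434 N/mm = 414.34 N/m
Wire length L = πDN_a = π·23.0·23 = 1661.9 mm
m = ρ·(πd²/4)·L = 8280 × 2.7172×10⁻⁶ m² × 1.6619 m = 0.03739 kg
f_n = ½√(k/m) = 0.5·√(414.34/0.03739) = 0.5·√(11082) = 52.634 Hz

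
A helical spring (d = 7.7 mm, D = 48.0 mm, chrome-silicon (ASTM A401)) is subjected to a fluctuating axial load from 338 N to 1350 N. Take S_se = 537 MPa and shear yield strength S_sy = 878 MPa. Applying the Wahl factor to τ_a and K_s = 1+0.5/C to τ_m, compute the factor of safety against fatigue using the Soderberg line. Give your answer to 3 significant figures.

1.69

C = D/d = 48.0/7.7 = 6.2338; K_W = (4C−1)/(4C−4)+0.615/C = 1.2420; K_s = 1+0.5/C = 1.0802
F_a = (F_max−F_min)/2 = 506 N; F_m = (F_max+F_min)/2 = 844 N
τ_a = K_W·8F_aD/(πd³) = 1.2420 × 135.48 = 168.25 MPa
τ_m = K_s·8F_mD/(πd³) = 1.0802 × 225.97 = 244.1 MPa
Soderberg: 1/n_f = τ_a/S_se + τ_m/S_sy = 168.25/537 + 244.1/878 = 0.31332 + 0.27801 = 0.59134
n_f = 1/0.59134 = 1.691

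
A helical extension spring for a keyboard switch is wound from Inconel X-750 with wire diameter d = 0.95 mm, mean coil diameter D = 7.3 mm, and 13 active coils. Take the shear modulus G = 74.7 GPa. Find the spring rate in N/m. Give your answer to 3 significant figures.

1500 N/m

k = Gd⁴/(8D³N_a) = (74.7×10³ × 0.95⁴) / (8 × 7.3³ × 13)
  = 60843.6 / 40457.8 = 1.5039 N/mm = 1503.9 N/m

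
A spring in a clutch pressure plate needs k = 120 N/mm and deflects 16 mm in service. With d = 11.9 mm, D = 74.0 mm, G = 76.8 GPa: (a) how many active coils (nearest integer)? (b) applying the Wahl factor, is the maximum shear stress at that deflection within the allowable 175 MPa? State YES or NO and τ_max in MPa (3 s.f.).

N_a = Gd⁴/(8D³k) = (76.8×10³)(11.9⁴)/(8·74.0³·120) = 3.959 → N_a = 4
Actual rate k = Gd⁴/(8D³·4) = 118.77 N/mm
Working load F = kδ = 118.77·16 = 1900.3 N
C = 74.0/11.9 = 6.2185; K_W = (4C−1)/(4C−4)+0.615/C = 1.2426
τ_max = K_W·8FD/(πd³) = 1.2426·212.5 = 264.05 MPa
τ_max > 175 MPa → exceeds allowable

(a) 4 coils; (b) NO, τ_max = 264 MPa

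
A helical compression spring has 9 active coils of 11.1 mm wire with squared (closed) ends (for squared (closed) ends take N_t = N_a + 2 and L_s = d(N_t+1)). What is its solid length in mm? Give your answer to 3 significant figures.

squared (closed) ends: N_t = N_a + 2 = 9 + 2 = 11
L_s = d·(N_t+1) = 11.1 × 12 = 133.2 mm

133 mm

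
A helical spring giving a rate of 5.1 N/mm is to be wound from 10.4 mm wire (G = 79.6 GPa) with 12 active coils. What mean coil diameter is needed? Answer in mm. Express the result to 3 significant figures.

124 mm

D = (Gd⁴/(8N_a·k))^(1/3) = (79.6×10³·10.4⁴/(8·12·5.1))^(1/3)
  = (1.90198e+06)^(1/3) = 123.8992 mm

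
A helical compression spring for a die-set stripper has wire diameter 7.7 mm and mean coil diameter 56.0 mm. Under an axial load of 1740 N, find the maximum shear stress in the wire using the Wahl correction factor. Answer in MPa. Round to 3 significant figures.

654 MPa

Spring index C = D/d = 56.0/7.7 = 7.2727
K_W = (4C−1)/(4C−4) + 0.615/C = 28.091/25.091 + 0.0846 = 1.2041
τ₀ = 8FD/(πd³) = 8·1740·56.0/(π·7.7³) = 779520/1434.2 = 543.51 MPa
τ_max = K·τ₀ = 1.2041 × 543.51 = 654.45 MPa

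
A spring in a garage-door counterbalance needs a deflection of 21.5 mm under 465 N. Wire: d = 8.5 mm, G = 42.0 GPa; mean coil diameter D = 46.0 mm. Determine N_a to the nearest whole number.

Required rate k = F/δ = 465/21.5 = 21.628 N/mm
N_a = Gd⁴/(8D³k) = (42.0×10³ × 8.5⁴)/(8 × 46.0³ × 21.628)
    = 2.19243e+08 / 1.68414e+07 = 13.02 → 13 coils

13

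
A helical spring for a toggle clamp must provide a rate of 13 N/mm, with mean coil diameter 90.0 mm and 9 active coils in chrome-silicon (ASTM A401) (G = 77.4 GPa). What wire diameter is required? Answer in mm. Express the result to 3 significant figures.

d = (8D³N_a·k / G)^(1/4) = (8·90.0³·9·13 / (77.4×10³))^0.25
  = (8815.8)^0.25 = 9.6898 mm

9.69 mm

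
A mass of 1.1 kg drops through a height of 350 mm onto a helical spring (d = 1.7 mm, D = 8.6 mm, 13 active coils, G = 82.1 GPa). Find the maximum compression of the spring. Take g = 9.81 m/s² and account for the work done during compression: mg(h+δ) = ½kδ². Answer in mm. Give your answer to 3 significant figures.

28.1 mm

k = Gd⁴/(8D³N_a) = (82.1×10³)(1.7⁴)/(8·8.6³·13) = 10.366 N/mm
W = mg = 1.1 × 9.81 = 10.791 N
½kδ² − Wδ − Wh = 0 → δ = (W + √(W² + 2kWh))/k
δ = (10.791 + √(116.45 + 78301.5))/10.366 = (10.791 + 280.03)/10.366 = 28.056 mm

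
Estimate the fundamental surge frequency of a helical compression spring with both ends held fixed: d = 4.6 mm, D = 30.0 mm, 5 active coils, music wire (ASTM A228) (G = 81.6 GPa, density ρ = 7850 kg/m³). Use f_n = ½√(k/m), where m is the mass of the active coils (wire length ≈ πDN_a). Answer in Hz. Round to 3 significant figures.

k = Gd⁴/(8D³N_a) = (81.6×10³)(4.6⁴)/(8·30.0³·5) = 33.83 N/mm = 33830 N/m
Wire length L = πDN_a = π·30.0·5 = 471.24 mm
m = ρ·(πd²/4)·L = 7850 × 16.619×10⁻⁶ m² × 0.47124 m = 0.061478 kg
f_n = ½√(k/m) = 0.5·√(33830/0.061478) = 0.5·√(5.5028e+05) = 370.9 Hz

371 Hz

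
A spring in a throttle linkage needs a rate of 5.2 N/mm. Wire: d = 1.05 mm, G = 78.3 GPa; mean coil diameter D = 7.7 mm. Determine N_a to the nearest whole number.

5

N_a = Gd⁴/(8D³k) = (78.3×10³ × 1.05⁴)/(8 × 7.7³ × 5.2)
    = 95174.1 / 18991.8 = 5.011 → 5 coils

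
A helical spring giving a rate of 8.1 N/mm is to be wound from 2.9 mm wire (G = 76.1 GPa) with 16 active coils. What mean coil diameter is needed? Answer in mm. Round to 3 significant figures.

17.3 mm

D = (Gd⁴/(8N_a·k))^(1/3) = (76.1×10³·2.9⁴/(8·16·8.1))^(1/3)
  = (5191.37)^(1/3) = 17.3152 mm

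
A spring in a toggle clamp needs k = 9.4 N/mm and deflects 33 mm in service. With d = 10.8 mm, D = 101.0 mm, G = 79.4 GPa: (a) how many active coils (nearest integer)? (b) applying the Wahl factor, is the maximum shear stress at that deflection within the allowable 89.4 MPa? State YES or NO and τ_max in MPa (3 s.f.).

(a) 14 coils; (b) YES, τ_max = 72.9 MPa

N_a = Gd⁴/(8D³k) = (79.4×10³)(10.8⁴)/(8·101.0³·9.4) = 13.94 → N_a = 14
Actual rate k = Gd⁴/(8D³·14) = 9.3612 N/mm
Working load F = kδ = 9.3612·33 = 308.92 N
C = 101.0/10.8 = 9.3519; K_W = (4C−1)/(4C−4)+0.615/C = 1.1556
τ_max = K_W·8FD/(πd³) = 1.1556·63.072 = 72.884 MPa
τ_max ≤ 89.4 MPa → acceptable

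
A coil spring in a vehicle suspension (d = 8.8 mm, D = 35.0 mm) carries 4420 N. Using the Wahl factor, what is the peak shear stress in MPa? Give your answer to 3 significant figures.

Spring index C = D/d = 35.0/8.8 = 3.9773
K_W = (4C−1)/(4C−4) + 0.615/C = 14.909/11.909 + 0.1546 = 1.4065
τ₀ = 8FD/(πd³) = 8·4420·35.0/(π·8.8³) = 1.2376e+06/2140.9 = 578.07 MPa
τ_max = K·τ₀ = 1.4065 × 578.07 = 813.08 MPa

813 MPa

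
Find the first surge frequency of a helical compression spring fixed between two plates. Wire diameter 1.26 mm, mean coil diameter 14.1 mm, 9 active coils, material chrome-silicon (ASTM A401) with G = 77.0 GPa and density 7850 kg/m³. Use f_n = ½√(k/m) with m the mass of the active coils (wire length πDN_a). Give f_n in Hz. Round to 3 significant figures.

248 Hz

k = Gd⁴/(8D³N_a) = (77.0×10³)(1.26⁴)/(8·14.1³·9) = 0.96157 N/mm = 961.57 N/m
Wire length L = πDN_a = π·14.1·9 = 398.67 mm
m = ρ·(πd²/4)·L = 7850 × 1.2469×10⁻⁶ m² × 0.39867 m = 0.0039022 kg
f_n = ½√(k/m) = 0.5·√(961.57/0.0039022) = 0.5·√(2.4642e+05) = 248.2 Hz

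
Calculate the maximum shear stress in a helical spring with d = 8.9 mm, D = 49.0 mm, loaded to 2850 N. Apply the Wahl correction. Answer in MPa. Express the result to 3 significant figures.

Spring index C = D/d = 49.0/8.9 = 5.5056
K_W = (4C−1)/(4C−4) + 0.615/C = 21.022/18.022 + 0.1117 = 1.2782
τ₀ = 8FD/(πd³) = 8·2850·49.0/(π·8.9³) = 1.1172e+06/2214.7 = 504.44 MPa
τ_max = K·τ₀ = 1.2782 × 504.44 = 644.76 MPa

645 MPa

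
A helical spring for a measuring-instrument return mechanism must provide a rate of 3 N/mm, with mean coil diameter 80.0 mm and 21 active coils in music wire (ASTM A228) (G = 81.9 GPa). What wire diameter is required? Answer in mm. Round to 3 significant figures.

7.49 mm

d = (8D³N_a·k / G)^(1/4) = (8·80.0³·21·3 / (81.9×10³))^0.25
  = (3150.8)^0.25 = 7.4921 mm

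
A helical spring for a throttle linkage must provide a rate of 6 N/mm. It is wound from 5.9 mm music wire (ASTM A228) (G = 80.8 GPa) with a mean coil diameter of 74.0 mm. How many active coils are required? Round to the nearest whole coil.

5

N_a = Gd⁴/(8D³k) = (80.8×10³ × 5.9⁴)/(8 × 74.0³ × 6)
    = 9.79083e+07 / 1.94508e+07 = 5.034 → 5 coils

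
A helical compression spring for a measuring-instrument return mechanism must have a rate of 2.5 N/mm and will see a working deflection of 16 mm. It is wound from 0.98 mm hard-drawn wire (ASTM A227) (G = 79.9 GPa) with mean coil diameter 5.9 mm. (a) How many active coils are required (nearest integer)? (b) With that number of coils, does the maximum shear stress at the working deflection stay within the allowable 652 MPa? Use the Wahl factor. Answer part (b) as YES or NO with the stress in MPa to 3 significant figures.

N_a = Gd⁴/(8D³k) = (79.9×10³)(0.98⁴)/(8·5.9³·2.5) = 17.94 → N_a = 18
Actual rate k = Gd⁴/(8D³·18) = 2.4919 N/mm
Working load F = kδ = 2.4919·16 = 39.871 N
C = 5.9/0.98 = 6.0204; K_W = (4C−1)/(4C−4)+0.615/C = 1.2515
τ_max = K_W·8FD/(πd³) = 1.2515·636.45 = 796.55 MPa
τ_max > 652 MPa → exceeds allowable

(a) 18 coils; (b) NO, τ_max = 797 MPa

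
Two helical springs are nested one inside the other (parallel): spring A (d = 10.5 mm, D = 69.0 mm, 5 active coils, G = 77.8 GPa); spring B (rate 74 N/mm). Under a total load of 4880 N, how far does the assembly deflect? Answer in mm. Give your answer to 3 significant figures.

k_A = Gd⁴/(8D³N_a) = (77.8×10³)(10.5⁴)/(8·69.0³·5) = 71.966 N/mm
Parallel: k_eq = 71.966 + 74 = 145.97 N/mm
δ = F/k_eq = 4880/145.97 = 33.432 mm

33.4 mm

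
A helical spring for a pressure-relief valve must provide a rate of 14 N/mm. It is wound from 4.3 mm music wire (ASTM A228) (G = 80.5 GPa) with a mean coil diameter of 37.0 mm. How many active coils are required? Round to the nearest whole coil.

5

N_a = Gd⁴/(8D³k) = (80.5×10³ × 4.3⁴)/(8 × 37.0³ × 14)
    = 2.75213e+07 / 5.67314e+06 = 4.851 → 5 coils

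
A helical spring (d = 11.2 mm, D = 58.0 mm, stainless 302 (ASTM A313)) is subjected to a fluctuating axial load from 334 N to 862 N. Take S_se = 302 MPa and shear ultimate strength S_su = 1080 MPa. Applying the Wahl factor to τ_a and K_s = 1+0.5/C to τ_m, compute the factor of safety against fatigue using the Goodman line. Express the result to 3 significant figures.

C = D/d = 58.0/11.2 = 5.1786; K_W = (4C−1)/(4C−4)+0.615/C = 1.2982; K_s = 1+0.5/C = 1.0966
F_a = (F_max−F_min)/2 = 264 N; F_m = (F_max+F_min)/2 = 598 N
τ_a = K_W·8F_aD/(πd³) = 1.2982 × 27.754 = 36.031 MPa
τ_m = K_s·8F_mD/(πd³) = 1.0966 × 62.866 = 68.936 MPa
Goodman: 1/n_f = τ_a/S_se + τ_m/S_su = 36.031/302 + 68.936/1080 = 0.11931 + 0.06383 = 0.18314
n_f = 1/0.18314 = 5.46

5.46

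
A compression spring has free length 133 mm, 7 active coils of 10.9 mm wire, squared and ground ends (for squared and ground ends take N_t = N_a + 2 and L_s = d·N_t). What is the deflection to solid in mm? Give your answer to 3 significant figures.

N_t = 9; L_s = 10.9·9 = 98.1 mm
δ_solid = L₀ − L_s = 133 − 98.1 = 34.9 mm

34.9 mm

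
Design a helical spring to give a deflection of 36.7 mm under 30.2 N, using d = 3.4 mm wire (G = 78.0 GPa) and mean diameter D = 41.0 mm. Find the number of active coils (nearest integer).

23

Required rate k = F/δ = 30.2/36.7 = 0.82289 N/mm
N_a = Gd⁴/(8D³k) = (78.0×10³ × 3.4⁴)/(8 × 41.0³ × 0.82289)
    = 1.04234e+07 / 453714 = 22.97 → 23 coils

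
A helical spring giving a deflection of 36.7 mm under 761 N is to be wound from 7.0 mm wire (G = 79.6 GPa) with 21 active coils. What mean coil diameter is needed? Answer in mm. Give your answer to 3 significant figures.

38.0 mm

Required rate k = F/δ = 761/36.7 = 20.736 N/mm
D = (Gd⁴/(8N_a·k))^(1/3) = (79.6×10³·7.0⁴/(8·21·20.736))^(1/3)
  = (54862.7)^(1/3) = 37.9979 mm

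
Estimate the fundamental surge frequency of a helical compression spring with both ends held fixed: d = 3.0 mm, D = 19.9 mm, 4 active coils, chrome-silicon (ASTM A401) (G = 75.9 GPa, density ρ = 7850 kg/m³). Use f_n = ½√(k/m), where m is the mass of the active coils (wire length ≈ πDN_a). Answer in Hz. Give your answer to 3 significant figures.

663 Hz

k = Gd⁴/(8D³N_a) = (75.9×10³)(3.0⁴)/(8·19.9³·4) = 24.379 N/mm = 24379 N/m
Wire length L = πDN_a = π·19.9·4 = 250.07 mm
m = ρ·(πd²/4)·L = 7850 × 7.0686×10⁻⁶ m² × 0.25007 m = 0.013876 kg
f_n = ½√(k/m) = 0.5·√(24379/0.013876) = 0.5·√(1.7569e+06) = 662.74 Hz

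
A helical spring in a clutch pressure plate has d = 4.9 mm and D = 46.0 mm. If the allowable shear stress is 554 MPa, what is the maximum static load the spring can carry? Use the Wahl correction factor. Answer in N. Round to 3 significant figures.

C = D/d = 46.0/4.9 = 9.3878
K_W = (4C−1)/(4C−4) + 0.615/C = 36.551/33.551 + 0.0655 = 1.1549
τ_max = K·8FD/(πd³) → F_max = τ_allow·πd³/(8DK)
F_max = 554·π·4.9³/(8·46.0·1.1549) = 2.0476e+05/425.01 = 481.78 N

482 N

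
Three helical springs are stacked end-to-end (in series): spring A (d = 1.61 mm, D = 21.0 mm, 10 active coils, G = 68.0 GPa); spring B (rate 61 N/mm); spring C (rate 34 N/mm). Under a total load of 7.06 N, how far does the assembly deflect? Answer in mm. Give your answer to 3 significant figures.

k_A = Gd⁴/(8D³N_a) = (68.0×10³)(1.61⁴)/(8·21.0³·10) = 0.61669 N/mm
Series: 1/k_eq = 1/0.61669 + 1/61 + 1/34 = 1.6674; k_eq = 0.59975 N/mm
δ = F/k_eq = 7.06/0.59975 = 11.772 mm

11.8 mm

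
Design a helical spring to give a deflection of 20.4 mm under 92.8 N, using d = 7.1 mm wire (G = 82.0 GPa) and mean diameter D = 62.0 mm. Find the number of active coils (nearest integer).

Required rate k = F/δ = 92.8/20.4 = 4.549 N/mm
N_a = Gd⁴/(8D³k) = (82.0×10³ × 7.1⁴)/(8 × 62.0³ × 4.549)
    = 2.08376e+08 / 8.67327e+06 = 24.03 → 24 coils

24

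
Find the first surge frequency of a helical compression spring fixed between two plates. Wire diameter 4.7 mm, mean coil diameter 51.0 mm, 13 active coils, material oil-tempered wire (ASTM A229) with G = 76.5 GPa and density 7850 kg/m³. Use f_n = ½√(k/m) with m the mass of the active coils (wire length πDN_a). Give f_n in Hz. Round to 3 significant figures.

k = Gd⁴/(8D³N_a) = (76.5×10³)(4.7⁴)/(8·51.0³·13) = 2.7059 N/mm = 2705.9 N/m
Wire length L = πDN_a = π·51.0·13 = 2082.9 mm
m = ρ·(πd²/4)·L = 7850 × 17.349×10⁻⁶ m² × 2.0829 m = 0.28367 kg
f_n = ½√(k/m) = 0.5·√(2705.9/0.28367) = 0.5·√(9538.7) = 48.833 Hz

48.8 Hz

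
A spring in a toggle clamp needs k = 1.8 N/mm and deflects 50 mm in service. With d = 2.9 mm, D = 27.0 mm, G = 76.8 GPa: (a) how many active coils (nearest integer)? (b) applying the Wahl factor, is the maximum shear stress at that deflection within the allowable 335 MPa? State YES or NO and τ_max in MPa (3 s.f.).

(a) 19 coils; (b) YES, τ_max = 296 MPa

N_a = Gd⁴/(8D³k) = (76.8×10³)(2.9⁴)/(8·27.0³·1.8) = 19.16 → N_a = 19
Actual rate k = Gd⁴/(8D³·19) = 1.8156 N/mm
Working load F = kδ = 1.8156·50 = 90.78 N
C = 27.0/2.9 = 9.3103; K_W = (4C−1)/(4C−4)+0.615/C = 1.1563
τ_max = K_W·8FD/(πd³) = 1.1563·255.92 = 295.92 MPa
τ_max ≤ 335 MPa → acceptable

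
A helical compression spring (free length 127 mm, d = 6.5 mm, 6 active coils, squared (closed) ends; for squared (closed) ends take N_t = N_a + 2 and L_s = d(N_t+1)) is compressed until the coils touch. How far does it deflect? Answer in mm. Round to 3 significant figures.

N_t = 8; L_s = 6.5·9 = 58.5 mm
δ_solid = L₀ − L_s = 127 − 58.5 = 68.5 mm

68.5 mm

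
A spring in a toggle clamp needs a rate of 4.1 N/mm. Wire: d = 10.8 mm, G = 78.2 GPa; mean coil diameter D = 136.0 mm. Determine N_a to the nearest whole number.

N_a = Gd⁴/(8D³k) = (78.2×10³ × 10.8⁴)/(8 × 136.0³ × 4.1)
    = 1.0639e+09 / 8.2507e+07 = 12.89 → 13 coils

13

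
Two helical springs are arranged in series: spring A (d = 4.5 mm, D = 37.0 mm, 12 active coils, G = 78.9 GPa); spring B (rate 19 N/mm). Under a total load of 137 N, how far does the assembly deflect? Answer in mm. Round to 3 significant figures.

k_A = Gd⁴/(8D³N_a) = (78.9×10³)(4.5⁴)/(8·37.0³·12) = 6.6535 N/mm
Series: 1/k_eq = 1/6.6535 + 1/19 = 0.20293; k_eq = 4.9279 N/mm
δ = F/k_eq = 137/4.9279 = 27.801 mm

27.8 mm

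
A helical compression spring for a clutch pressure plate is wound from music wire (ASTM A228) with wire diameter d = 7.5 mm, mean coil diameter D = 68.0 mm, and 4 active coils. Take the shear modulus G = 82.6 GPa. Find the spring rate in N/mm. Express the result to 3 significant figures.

26.0 N/mm

k = Gd⁴/(8D³N_a) = (82.6×10³ × 7.5⁴) / (8 × 68.0³ × 4)
  = 2.61352e+08 / 1.00618e+07 = 25.975 N/mm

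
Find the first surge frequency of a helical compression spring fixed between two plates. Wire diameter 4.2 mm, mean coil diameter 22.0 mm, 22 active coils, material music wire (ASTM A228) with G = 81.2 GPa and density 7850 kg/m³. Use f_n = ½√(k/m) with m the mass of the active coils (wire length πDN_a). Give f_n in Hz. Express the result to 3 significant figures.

143 Hz

k = Gd⁴/(8D³N_a) = (81.2×10³)(4.2⁴)/(8·22.0³·22) = 13.483 N/mm = 13483 N/m
Wire length L = πDN_a = π·22.0·22 = 1520.5 mm
m = ρ·(πd²/4)·L = 7850 × 13.854×10⁻⁶ m² × 1.5205 m = 0.16537 kg
f_n = ½√(k/m) = 0.5·√(13483/0.16537) = 0.5·√(81530) = 142.77 Hz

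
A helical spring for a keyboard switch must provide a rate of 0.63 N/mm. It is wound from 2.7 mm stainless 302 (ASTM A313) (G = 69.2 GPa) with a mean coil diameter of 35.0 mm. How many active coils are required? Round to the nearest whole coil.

17

N_a = Gd⁴/(8D³k) = (69.2×10³ × 2.7⁴)/(8 × 35.0³ × 0.63)
    = 3.67757e+06 / 216090 = 17.02 → 17 coils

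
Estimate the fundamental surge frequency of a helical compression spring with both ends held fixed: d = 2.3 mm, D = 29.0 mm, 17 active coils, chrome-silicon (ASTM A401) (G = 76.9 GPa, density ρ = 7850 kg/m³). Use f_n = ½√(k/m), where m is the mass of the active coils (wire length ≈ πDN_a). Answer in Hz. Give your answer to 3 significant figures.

k = Gd⁴/(8D³N_a) = (76.9×10³)(2.3⁴)/(8·29.0³·17) = 0.64879 N/mm = 648.79 N/m
Wire length L = πDN_a = π·29.0·17 = 1548.8 mm
m = ρ·(πd²/4)·L = 7850 × 4.1548×10⁻⁶ m² × 1.5488 m = 0.050514 kg
f_n = ½√(k/m) = 0.5·√(648.79/0.050514) = 0.5·√(12844) = 56.665 Hz

56.7 Hz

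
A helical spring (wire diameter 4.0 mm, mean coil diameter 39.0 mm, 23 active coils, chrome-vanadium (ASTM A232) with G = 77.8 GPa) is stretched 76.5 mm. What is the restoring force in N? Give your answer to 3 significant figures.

140 N

k = Gd⁴/(8D³N_a) = (77.8×10³)(4.0⁴)/(8·39.0³·23) = 1.8248 N/mm
F = k·δ = 1.8248 × 76.5 = 139.59 N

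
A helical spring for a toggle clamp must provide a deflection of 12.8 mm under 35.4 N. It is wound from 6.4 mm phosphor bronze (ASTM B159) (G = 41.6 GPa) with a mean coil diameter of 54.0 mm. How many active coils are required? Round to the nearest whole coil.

20

Required rate k = F/δ = 35.4/12.8 = 2.7656 N/mm
N_a = Gd⁴/(8D³k) = (41.6×10³ × 6.4⁴)/(8 × 54.0³ × 2.7656)
    = 6.97932e+07 / 3.48389e+06 = 20.03 → 20 coils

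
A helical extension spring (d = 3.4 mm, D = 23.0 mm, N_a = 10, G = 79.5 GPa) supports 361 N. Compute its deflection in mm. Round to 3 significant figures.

33.1 mm

k = Gd⁴/(8D³N_a) = (79.5×10³)(3.4⁴)/(8·23.0³·10) = 10.915 N/mm
δ = F/k = 361 / 10.915 = 33.075 mm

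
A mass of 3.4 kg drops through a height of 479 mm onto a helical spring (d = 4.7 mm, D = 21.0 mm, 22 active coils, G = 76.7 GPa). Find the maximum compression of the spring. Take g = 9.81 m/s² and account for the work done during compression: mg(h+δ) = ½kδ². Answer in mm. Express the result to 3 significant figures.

38.8 mm

k = Gd⁴/(8D³N_a) = (76.7×10³)(4.7⁴)/(8·21.0³·22) = 22.962 N/mm
W = mg = 3.4 × 9.81 = 33.354 N
½kδ² − Wδ − Wh = 0 → δ = (W + √(W² + 2kWh))/k
δ = (33.354 + √(1112.5 + 733719))/22.962 = (33.354 + 857.22)/22.962 = 38.784 mm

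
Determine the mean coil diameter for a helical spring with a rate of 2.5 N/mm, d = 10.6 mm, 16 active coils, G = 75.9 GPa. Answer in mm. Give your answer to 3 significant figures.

D = (Gd⁴/(8N_a·k))^(1/3) = (75.9×10³·10.6⁴/(8·16·2.5))^(1/3)
  = (2.99444e+06)^(1/3) = 144.1358 mm

144 mm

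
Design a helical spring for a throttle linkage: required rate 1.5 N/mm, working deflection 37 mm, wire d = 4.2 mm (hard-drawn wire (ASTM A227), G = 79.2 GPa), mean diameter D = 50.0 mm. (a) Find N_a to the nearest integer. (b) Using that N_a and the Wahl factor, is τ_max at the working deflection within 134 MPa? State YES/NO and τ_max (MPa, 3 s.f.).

(a) 16 coils; (b) YES, τ_max = 110 MPa

N_a = Gd⁴/(8D³k) = (79.2×10³)(4.2⁴)/(8·50.0³·1.5) = 16.43 → N_a = 16
Actual rate k = Gd⁴/(8D³·16) = 1.5403 N/mm
Working load F = kδ = 1.5403·37 = 56.991 N
C = 50.0/4.2 = 11.9048; K_W = (4C−1)/(4C−4)+0.615/C = 1.1204
τ_max = K_W·8FD/(πd³) = 1.1204·97.941 = 109.74 MPa
τ_max ≤ 134 MPa → acceptable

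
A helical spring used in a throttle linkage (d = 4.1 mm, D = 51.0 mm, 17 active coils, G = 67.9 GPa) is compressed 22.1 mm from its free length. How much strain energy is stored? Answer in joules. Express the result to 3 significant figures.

k = Gd⁴/(8D³N_a) = (67.9×10³)(4.1⁴)/(8·51.0³·17) = 1.0635 N/mm
U = ½kδ² = 0.5 × 1.0635 × 22.1² = 259.72 N·mm = 0.25972 J

0.260 J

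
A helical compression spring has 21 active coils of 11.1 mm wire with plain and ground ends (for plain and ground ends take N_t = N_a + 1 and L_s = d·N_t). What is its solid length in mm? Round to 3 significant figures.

plain and ground ends: N_t = N_a + 1 = 21 + 1 = 22
L_s = d·N_t = 11.1 × 22 = 244.2 mm

244 mm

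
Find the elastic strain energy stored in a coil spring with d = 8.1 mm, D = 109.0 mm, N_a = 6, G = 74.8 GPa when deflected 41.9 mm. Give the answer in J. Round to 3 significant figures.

k = Gd⁴/(8D³N_a) = (74.8×10³)(8.1⁴)/(8·109.0³·6) = 5.1799 N/mm
U = ½kδ² = 0.5 × 5.1799 × 41.9² = 4546.9 N·mm = 4.5469 J

4.55 J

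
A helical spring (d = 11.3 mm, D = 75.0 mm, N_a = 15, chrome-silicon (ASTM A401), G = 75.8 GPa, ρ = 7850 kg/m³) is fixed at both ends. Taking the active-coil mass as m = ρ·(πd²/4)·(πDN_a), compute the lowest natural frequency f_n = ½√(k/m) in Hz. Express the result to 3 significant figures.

k = Gd⁴/(8D³N_a) = (75.8×10³)(11.3⁴)/(8·75.0³·15) = 24.413 N/mm = 24413 N/m
Wire length L = πDN_a = π·75.0·15 = 3534.3 mm
m = ρ·(πd²/4)·L = 7850 × 100.29×10⁻⁶ m² × 3.5343 m = 2.7824 kg
f_n = ½√(k/m) = 0.5·√(24413/2.7824) = 0.5·√(8774) = 46.835 Hz

46.8 Hz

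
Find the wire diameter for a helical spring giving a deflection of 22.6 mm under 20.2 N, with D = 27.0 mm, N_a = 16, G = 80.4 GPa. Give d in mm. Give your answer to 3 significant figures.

Required rate k = F/δ = 20.2/22.6 = 0.89381 N/mm
d = (8D³N_a·k / G)^(1/4) = (8·27.0³·16·0.89381 / (80.4×10³))^0.25
  = (28.008)^0.25 = 2.3005 mm

2.30 mm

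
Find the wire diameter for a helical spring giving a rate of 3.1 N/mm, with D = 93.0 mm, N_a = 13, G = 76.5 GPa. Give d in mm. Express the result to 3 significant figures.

d = (8D³N_a·k / G)^(1/4) = (8·93.0³·13·3.1 / (76.5×10³))^0.25
  = (3389.9)^0.25 = 7.6304 mm

7.63 mm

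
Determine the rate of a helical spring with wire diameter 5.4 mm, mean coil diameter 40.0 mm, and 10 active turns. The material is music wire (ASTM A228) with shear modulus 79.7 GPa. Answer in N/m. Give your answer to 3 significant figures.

k = Gd⁴/(8D³N_a) = (79.7×10³ × 5.4⁴) / (8 × 40.0³ × 10)
  = 6.77694e+07 / 5.12e+06 = 13.236 N/mm = 13236 N/m

13200 N/m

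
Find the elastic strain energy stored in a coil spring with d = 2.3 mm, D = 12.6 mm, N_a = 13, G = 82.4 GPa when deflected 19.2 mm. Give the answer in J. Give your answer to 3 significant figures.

2.04 J

k = Gd⁴/(8D³N_a) = (82.4×10³)(2.3⁴)/(8·12.6³·13) = 11.084 N/mm
U = ½kδ² = 0.5 × 11.084 × 19.2² = 2043 N·mm = 2.043 J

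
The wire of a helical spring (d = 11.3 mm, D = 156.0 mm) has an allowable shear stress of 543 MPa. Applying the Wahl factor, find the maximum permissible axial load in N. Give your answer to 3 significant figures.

1790 N

C = D/d = 156.0/11.3 = 13.8053
K_W = (4C−1)/(4C−4) + 0.615/C = 54.221/51.221 + 0.0445 = 1.1031
τ_max = K·8FD/(πd³) → F_max = τ_allow·πd³/(8DK)
F_max = 543·π·11.3³/(8·156.0·1.1031) = 2.4614e+06/1376.7 = 1787.9 N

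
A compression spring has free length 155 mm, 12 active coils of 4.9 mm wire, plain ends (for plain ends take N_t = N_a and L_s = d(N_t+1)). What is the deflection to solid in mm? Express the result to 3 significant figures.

91.3 mm

N_t = 12; L_s = 4.9·13 = 63.7 mm
δ_solid = L₀ − L_s = 155 − 63.7 = 91.3 mm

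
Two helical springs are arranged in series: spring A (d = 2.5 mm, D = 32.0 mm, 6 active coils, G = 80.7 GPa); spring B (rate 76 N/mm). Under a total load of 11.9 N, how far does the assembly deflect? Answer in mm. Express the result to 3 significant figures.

k_A = Gd⁴/(8D³N_a) = (80.7×10³)(2.5⁴)/(8·32.0³·6) = 2.0042 N/mm
Series: 1/k_eq = 1/2.0042 + 1/76 = 0.51211; k_eq = 1.9527 N/mm
δ = F/k_eq = 11.9/1.9527 = 6.0941 mm

6.09 mm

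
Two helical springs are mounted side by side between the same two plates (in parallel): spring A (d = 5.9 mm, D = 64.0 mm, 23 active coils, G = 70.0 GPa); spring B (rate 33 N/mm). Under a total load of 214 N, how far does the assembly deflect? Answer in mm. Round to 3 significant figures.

k_A = Gd⁴/(8D³N_a) = (70.0×10³)(5.9⁴)/(8·64.0³·23) = 1.7585 N/mm
Parallel: k_eq = 1.7585 + 33 = 34.759 N/mm
δ = F/k_eq = 214/34.759 = 6.1568 mm

6.16 mm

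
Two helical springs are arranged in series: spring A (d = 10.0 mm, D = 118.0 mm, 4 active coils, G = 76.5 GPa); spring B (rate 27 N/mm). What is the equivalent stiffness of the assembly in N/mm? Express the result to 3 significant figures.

9.45 N/mm

k_A = Gd⁴/(8D³N_a) = (76.5×10³)(10.0⁴)/(8·118.0³·4) = 14.55 N/mm
Series: 1/k_eq = 1/14.55 + 1/27 = 0.10577; k_eq = 9.4549 N/mm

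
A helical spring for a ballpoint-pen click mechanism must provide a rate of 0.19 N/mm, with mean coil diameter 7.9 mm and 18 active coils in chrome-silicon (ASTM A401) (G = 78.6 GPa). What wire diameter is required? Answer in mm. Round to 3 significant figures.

d = (8D³N_a·k / G)^(1/4) = (8·7.9³·18·0.19 / (78.6×10³))^0.25
  = (0.17162)^0.25 = 0.6436 mm

0.644 mm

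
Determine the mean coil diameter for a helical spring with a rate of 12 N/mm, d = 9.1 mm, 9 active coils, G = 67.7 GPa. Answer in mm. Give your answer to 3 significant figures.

D = (Gd⁴/(8N_a·k))^(1/3) = (67.7×10³·9.1⁴/(8·9·12))^(1/3)
  = (537329)^(1/3) = 81.2981 mm

81.3 mm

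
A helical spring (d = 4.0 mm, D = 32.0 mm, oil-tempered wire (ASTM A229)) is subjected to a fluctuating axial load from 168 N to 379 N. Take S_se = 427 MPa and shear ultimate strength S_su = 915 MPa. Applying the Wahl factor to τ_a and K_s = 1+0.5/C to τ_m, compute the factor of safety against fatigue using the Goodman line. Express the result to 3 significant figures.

C = D/d = 32.0/4.0 = 8.0000; K_W = (4C−1)/(4C−4)+0.615/C = 1.1840; K_s = 1+0.5/C = 1.0625
F_a = (F_max−F_min)/2 = 105.5 N; F_m = (F_max+F_min)/2 = 273.5 N
τ_a = K_W·8F_aD/(πd³) = 1.1840 × 134.33 = 159.05 MPa
τ_m = K_s·8F_mD/(πd³) = 1.0625 × 348.23 = 370 MPa
Goodman: 1/n_f = τ_a/S_se + τ_m/S_su = 159.05/427 + 370/915 = 0.37247 + 0.40437 = 0.77684
n_f = 1/0.77684 = 1.287

1.29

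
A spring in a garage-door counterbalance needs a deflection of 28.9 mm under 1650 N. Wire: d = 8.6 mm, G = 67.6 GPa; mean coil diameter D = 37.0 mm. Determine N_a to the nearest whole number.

16

Required rate k = F/δ = 1650/28.9 = 57.093 N/mm
N_a = Gd⁴/(8D³k) = (67.6×10³ × 8.6⁴)/(8 × 37.0³ × 57.093)
    = 3.69778e+08 / 2.31356e+07 = 15.98 → 16 coils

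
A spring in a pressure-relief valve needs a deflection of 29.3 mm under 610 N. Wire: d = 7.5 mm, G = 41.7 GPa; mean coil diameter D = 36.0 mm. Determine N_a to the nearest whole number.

17

Required rate k = F/δ = 610/29.3 = 20.819 N/mm
N_a = Gd⁴/(8D³k) = (41.7×10³ × 7.5⁴)/(8 × 36.0³ × 20.819)
    = 1.31941e+08 / 7.77069e+06 = 16.98 → 17 coils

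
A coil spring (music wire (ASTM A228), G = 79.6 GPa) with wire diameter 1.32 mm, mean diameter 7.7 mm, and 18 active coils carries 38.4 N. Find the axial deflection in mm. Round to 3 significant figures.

k = Gd⁴/(8D³N_a) = (79.6×10³)(1.32⁴)/(8·7.7³·18) = 3.676 N/mm
δ = F/k = 38.4 / 3.676 = 10.446 mm

10.4 mm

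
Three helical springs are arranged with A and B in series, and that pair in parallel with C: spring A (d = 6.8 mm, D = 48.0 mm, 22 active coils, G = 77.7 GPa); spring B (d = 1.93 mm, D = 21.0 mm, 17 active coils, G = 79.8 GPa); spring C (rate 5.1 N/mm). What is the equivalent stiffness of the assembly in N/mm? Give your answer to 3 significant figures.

5.90 N/mm

k_A = Gd⁴/(8D³N_a) = (77.7×10³)(6.8⁴)/(8·48.0³·22) = 8.5353 N/mm
k_B = Gd⁴/(8D³N_a) = (79.8×10³)(1.93⁴)/(8·21.0³·17) = 0.87909 N/mm
Springs A,B series: k_AB = 1/(1/8.5353+1/0.87909) = 0.79701 N/mm; parallel with C: k_eq = 0.79701+5.1 = 5.897 N/mm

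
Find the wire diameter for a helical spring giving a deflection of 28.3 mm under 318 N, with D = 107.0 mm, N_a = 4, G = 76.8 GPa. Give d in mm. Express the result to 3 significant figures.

Required rate k = F/δ = 318/28.3 = 11.237 N/mm
d = (8D³N_a·k / G)^(1/4) = (8·107.0³·4·11.237 / (76.8×10³))^0.25
  = (5735.6)^0.25 = 8.7025 mm

8.70 mm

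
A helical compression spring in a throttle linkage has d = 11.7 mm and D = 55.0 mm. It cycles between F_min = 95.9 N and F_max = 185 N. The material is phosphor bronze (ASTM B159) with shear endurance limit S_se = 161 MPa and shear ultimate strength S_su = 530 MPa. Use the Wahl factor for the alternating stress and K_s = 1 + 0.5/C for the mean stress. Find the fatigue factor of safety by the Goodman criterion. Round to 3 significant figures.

17.3

C = D/d = 55.0/11.7 = 4.7009; K_W = (4C−1)/(4C−4)+0.615/C = 1.3335; K_s = 1+0.5/C = 1.1064
F_a = (F_max−F_min)/2 = 44.55 N; F_m = (F_max+F_min)/2 = 140.45 N
τ_a = K_W·8F_aD/(πd³) = 1.3335 × 3.8958 = 5.1949 MPa
τ_m = K_s·8F_mD/(πd³) = 1.1064 × 12.282 = 13.588 MPa
Goodman: 1/n_f = τ_a/S_se + τ_m/S_su = 5.1949/161 + 13.588/530 = 0.03227 + 0.02564 = 0.057905
n_f = 1/0.057905 = 17.27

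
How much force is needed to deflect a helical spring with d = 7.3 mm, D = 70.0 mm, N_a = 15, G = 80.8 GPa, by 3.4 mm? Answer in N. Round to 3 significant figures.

19.0 N

k = Gd⁴/(8D³N_a) = (80.8×10³)(7.3⁴)/(8·70.0³·15) = 5.5748 N/mm
F = k·δ = 5.5748 × 3.4 = 18.954 N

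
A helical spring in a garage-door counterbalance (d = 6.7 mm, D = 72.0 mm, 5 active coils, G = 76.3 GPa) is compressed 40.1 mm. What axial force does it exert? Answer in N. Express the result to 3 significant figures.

413 N

k = Gd⁴/(8D³N_a) = (76.3×10³)(6.7⁴)/(8·72.0³·5) = 10.298 N/mm
F = k·δ = 10.298 × 40.1 = 412.96 N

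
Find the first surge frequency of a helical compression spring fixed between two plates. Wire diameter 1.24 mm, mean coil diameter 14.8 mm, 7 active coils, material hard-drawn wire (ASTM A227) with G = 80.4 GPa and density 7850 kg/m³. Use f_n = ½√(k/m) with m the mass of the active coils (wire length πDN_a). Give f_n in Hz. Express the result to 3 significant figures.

291 Hz

k = Gd⁴/(8D³N_a) = (80.4×10³)(1.24⁴)/(8·14.8³·7) = 1.0471 N/mm = 1047.1 N/m
Wire length L = πDN_a = π·14.8·7 = 325.47 mm
m = ρ·(πd²/4)·L = 7850 × 1.2076×10⁻⁶ m² × 0.32547 m = 0.0030854 kg
f_n = ½√(k/m) = 0.5·√(1047.1/0.0030854) = 0.5·√(3.3936e+05) = 291.27 Hz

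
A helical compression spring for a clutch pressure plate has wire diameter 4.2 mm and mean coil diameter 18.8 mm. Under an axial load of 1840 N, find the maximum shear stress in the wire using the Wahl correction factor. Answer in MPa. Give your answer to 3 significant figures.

Spring index C = D/d = 18.8/4.2 = 4.4762
K_W = (4C−1)/(4C−4) + 0.615/C = 16.905/13.905 + 0.1374 = 1.3531
τ₀ = 8FD/(πd³) = 8·1840·18.8/(π·4.2³) = 276736/232.75 = 1189 MPa
τ_max = K·τ₀ = 1.3531 × 1189 = 1608.8 MPa

1610 MPa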